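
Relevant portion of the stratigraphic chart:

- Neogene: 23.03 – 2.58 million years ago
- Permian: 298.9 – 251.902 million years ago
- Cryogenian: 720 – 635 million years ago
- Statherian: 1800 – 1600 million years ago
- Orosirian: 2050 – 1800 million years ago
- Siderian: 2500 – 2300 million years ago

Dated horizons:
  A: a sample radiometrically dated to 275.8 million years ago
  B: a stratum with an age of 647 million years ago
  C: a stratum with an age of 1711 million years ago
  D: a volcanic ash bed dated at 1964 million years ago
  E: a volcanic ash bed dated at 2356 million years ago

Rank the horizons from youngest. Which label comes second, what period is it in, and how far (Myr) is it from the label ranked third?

Sorted youngest-first by Ma: A (275.8), B (647), C (1711), D (1964), E (2356).
The second youngest is B at 647 Ma, which lies in 720–635 Ma: the Cryogenian.
The third youngest is C at 1711 Ma; separation = |647 − 1711| = 1064 Myr.

B, in the Cryogenian; 1064 million years to C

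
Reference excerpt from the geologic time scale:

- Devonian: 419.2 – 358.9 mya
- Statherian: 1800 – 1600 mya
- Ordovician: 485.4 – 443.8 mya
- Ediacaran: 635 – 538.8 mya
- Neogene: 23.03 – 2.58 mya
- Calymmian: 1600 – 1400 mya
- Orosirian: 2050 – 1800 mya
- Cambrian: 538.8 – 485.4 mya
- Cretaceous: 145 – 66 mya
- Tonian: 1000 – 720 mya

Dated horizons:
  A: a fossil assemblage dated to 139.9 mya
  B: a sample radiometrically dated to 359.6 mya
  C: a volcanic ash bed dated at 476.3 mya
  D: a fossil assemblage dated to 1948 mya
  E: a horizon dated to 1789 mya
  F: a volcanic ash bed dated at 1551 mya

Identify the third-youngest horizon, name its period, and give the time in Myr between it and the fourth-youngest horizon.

C, in the Ordovician; 1074.7 million years to F

Sorted youngest-first by Ma: A (139.9), B (359.6), C (476.3), F (1551), E (1789), D (1948).
The third youngest is C at 476.3 Ma, which lies in 485.4–443.8 Ma: the Ordovician.
The fourth youngest is F at 1551 Ma; separation = |476.3 − 1551| = 1074.7 Myr.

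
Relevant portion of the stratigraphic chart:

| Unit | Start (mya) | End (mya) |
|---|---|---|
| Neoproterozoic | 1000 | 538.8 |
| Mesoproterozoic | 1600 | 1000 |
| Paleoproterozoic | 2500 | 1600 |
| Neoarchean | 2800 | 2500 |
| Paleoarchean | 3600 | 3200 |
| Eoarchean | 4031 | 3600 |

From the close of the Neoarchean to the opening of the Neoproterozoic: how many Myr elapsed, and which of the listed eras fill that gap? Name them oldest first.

1500 million years; Paleoproterozoic, Mesoproterozoic

The Neoarchean closes at 2500 Ma and the Neoproterozoic opens at 1000 Ma, so the interval is 2500 − 1000 = 1500 Myr.
An era fits inside if it starts at or after 2500 Ma and ends at or before 1000 Ma; oldest first that gives Paleoproterozoic, Mesoproterozoic.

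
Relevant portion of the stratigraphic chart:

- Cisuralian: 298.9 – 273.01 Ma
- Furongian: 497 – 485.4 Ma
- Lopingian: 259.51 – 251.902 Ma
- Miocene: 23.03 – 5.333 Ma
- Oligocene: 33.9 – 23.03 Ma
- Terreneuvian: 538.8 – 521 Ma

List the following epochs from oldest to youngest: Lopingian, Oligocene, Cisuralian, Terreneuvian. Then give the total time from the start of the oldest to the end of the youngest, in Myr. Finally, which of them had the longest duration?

From the excerpt: Lopingian 259.51–251.902; Oligocene 33.9–23.03; Cisuralian 298.9–273.01; Terreneuvian 538.8–521 (Ma).
Larger Ma is earlier, so the oldest is Terreneuvian and the youngest is Oligocene; oldest to youngest: Terreneuvian, Cisuralian, Lopingian, Oligocene.
Oldest start 538.8 minus youngest end 23.03 gives 515.77 Myr overall.
Individual lengths (start − end): Lopingian 7.608; Oligocene 10.87; Cisuralian 25.89; Terreneuvian 17.8. The largest is Cisuralian at 25.89 Myr.

Terreneuvian, Cisuralian, Lopingian, Oligocene; total span 515.77 Myr; longest is Cisuralian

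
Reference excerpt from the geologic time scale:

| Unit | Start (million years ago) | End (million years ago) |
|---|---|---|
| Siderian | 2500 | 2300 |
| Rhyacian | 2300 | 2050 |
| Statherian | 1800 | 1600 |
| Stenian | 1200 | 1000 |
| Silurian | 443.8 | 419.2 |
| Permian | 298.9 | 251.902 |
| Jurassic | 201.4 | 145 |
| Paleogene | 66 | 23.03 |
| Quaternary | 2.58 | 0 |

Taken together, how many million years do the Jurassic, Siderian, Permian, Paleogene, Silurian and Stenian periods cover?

Each duration: Jurassic = 56.4; Siderian = 200; Permian = 46.998; Paleogene = 42.97; Silurian = 24.6; Stenian = 200.
Sum: 56.4 + 200 + 46.998 + 42.97 + 24.6 + 200 = 570.968 Myr.

570.968 million years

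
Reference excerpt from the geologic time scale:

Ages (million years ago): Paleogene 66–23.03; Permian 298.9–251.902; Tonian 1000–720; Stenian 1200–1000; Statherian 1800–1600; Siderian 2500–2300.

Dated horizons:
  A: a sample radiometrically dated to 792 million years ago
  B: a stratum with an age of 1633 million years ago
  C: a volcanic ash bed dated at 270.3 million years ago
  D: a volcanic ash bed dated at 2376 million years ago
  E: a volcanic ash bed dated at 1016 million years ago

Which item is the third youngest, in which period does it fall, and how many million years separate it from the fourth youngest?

Smaller Ma means younger, so youngest first: C 270.3 < A 792 < E 1016 < B 1633 < D 2376.
Counting 3 along gives E (1016 Ma); the excerpt puts that inside the Stenian, 1200–1000 Ma.
Next in line is B (1633 Ma), and 1633 − 1016 = 617 Myr.

E, in the Stenian; 617 million years to B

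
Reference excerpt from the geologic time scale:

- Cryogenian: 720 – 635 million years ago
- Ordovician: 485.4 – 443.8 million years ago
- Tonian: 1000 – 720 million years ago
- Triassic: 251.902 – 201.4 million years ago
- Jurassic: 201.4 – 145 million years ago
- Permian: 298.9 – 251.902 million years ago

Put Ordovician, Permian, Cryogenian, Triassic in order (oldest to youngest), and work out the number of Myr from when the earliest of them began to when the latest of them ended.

Cryogenian, Ordovician, Permian, Triassic; total span 518.6 Myr

Start ages (Ma): Cryogenian 720, Ordovician 485.4, Permian 298.9, Triassic 251.902.
Ordered oldest to youngest: Cryogenian, Ordovician, Permian, Triassic.
Span = 720 − 201.4 = 518.6 Myr.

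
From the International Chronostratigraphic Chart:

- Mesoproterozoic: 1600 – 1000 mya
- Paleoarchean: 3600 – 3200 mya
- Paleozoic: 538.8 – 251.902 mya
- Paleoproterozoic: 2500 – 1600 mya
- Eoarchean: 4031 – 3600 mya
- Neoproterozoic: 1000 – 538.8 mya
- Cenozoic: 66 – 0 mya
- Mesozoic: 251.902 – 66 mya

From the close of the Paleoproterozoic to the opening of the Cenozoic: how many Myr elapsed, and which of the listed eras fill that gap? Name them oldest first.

1534 million years; Mesoproterozoic, Neoproterozoic, Paleozoic, Mesozoic

End of Paleoproterozoic = 1600 Ma; start of Cenozoic = 66 Ma.
Gap = 1600 − 66 = 1534 Myr.
Eras wholly inside 1600–66 Ma: Mesoproterozoic (1600–1000), Neoproterozoic (1000–538.8), Paleozoic (538.8–251.902), Mesozoic (251.902–66).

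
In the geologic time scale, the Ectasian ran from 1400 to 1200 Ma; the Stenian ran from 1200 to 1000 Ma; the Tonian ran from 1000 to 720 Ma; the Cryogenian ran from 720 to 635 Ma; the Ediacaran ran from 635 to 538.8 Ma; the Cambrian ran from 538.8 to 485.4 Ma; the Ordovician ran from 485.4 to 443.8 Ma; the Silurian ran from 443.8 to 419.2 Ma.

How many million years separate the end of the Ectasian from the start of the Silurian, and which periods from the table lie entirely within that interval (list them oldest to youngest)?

756.2 million years; Stenian, Tonian, Cryogenian, Ediacaran, Cambrian, Ordovician

End of Ectasian = 1200 Ma; start of Silurian = 443.8 Ma.
Gap = 1200 − 443.8 = 756.2 Myr.
Periods wholly inside 1200–443.8 Ma: Stenian (1200–1000), Tonian (1000–720), Cryogenian (720–635), Ediacaran (635–538.8), Cambrian (538.8–485.4), Ordovician (485.4–443.8).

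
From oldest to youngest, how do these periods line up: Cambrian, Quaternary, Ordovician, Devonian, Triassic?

Cambrian, Ordovician, Devonian, Triassic, Quaternary

Group by era (each group listed oldest first) — Paleozoic: Cambrian, Ordovician, Devonian; Mesozoic: Triassic; Cenozoic: Quaternary. The eras run Paleozoic → Mesozoic → Cenozoic. Concatenating the groups in that era order gives oldest to youngest directly.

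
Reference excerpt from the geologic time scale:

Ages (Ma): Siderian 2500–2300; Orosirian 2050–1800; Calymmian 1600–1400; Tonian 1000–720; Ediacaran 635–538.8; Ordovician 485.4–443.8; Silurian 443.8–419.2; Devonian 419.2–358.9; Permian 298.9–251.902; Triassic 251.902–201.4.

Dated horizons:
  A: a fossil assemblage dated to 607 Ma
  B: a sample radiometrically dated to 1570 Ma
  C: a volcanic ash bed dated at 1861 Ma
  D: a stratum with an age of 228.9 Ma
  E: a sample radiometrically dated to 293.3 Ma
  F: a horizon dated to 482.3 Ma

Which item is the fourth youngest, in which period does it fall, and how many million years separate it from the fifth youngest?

A, in the Ediacaran; 963 million years to B

Smaller Ma means younger, so youngest first: D 228.9 < E 293.3 < F 482.3 < A 607 < B 1570 < C 1861.
Counting 4 along gives A (607 Ma); the excerpt puts that inside the Ediacaran, 635–538.8 Ma.
Next in line is B (1570 Ma), and 1570 − 607 = 963 Myr.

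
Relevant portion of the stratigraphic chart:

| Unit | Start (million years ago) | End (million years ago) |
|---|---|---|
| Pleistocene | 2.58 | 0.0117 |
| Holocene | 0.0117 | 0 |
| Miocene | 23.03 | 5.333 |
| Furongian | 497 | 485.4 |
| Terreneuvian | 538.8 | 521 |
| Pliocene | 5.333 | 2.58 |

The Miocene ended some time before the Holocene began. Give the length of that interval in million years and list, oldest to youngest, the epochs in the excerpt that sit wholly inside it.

5.3213 million years; Pliocene, Pleistocene

End of Miocene = 5.333 Ma; start of Holocene = 0.0117 Ma.
Gap = 5.333 − 0.0117 = 5.3213 Myr.
Epochs wholly inside 5.333–0.0117 Ma: Pliocene (5.333–2.58), Pleistocene (2.58–0.0117).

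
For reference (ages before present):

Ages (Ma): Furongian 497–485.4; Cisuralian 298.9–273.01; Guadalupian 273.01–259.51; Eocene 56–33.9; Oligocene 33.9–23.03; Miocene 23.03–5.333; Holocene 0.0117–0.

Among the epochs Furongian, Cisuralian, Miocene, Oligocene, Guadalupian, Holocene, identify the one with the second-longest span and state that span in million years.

Durations: Furongian 11.6; Cisuralian 25.89; Miocene 17.697; Oligocene 10.87; Guadalupian 13.5; Holocene 0.0117 Myr.
Sorted longest-first: Cisuralian (25.89), Miocene (17.697), Guadalupian (13.5), Furongian (11.6), Oligocene (10.87), Holocene (0.0117).
The second longest is Miocene at 17.697 Myr.

Miocene, 17.697 million years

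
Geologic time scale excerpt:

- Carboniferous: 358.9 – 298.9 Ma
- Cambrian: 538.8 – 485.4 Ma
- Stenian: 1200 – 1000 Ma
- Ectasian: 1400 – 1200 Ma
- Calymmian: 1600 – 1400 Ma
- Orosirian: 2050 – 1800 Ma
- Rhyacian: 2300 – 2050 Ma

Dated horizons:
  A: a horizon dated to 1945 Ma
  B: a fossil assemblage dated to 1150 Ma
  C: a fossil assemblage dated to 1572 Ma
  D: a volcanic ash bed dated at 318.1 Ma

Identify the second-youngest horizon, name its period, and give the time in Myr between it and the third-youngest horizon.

Sorted youngest-first by Ma: D (318.1), B (1150), C (1572), A (1945).
The second youngest is B at 1150 Ma, which lies in 1200–1000 Ma: the Stenian.
The third youngest is C at 1572 Ma; separation = |1150 − 1572| = 422 Myr.

B, in the Stenian; 422 million years to C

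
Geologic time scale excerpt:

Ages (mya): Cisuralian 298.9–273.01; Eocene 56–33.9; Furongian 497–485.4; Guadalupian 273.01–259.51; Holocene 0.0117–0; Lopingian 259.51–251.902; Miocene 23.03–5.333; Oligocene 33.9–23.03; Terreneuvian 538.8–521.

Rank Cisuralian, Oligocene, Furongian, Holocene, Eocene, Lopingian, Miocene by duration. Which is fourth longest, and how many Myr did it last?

Durations: Cisuralian 25.89; Oligocene 10.87; Furongian 11.6; Holocene 0.0117; Eocene 22.1; Lopingian 7.608; Miocene 17.697 Myr.
Sorted longest-first: Cisuralian (25.89), Eocene (22.1), Miocene (17.697), Furongian (11.6), Oligocene (10.87), Lopingian (7.608), Holocene (0.0117).
The fourth longest is Furongian at 11.6 Myr.

Furongian, 11.6 million years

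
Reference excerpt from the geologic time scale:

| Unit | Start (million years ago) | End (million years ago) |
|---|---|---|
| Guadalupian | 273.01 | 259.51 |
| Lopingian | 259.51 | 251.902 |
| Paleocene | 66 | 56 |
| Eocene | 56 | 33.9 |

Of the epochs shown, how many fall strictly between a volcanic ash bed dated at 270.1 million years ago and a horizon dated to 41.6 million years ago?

The older date is 270.1 Ma and the younger is 41.6 Ma.
Epochs with start < 270.1 and end > 41.6 Ma: Lopingian (259.51–251.902), Paleocene (66–56).
That is 2 complete epochs.

2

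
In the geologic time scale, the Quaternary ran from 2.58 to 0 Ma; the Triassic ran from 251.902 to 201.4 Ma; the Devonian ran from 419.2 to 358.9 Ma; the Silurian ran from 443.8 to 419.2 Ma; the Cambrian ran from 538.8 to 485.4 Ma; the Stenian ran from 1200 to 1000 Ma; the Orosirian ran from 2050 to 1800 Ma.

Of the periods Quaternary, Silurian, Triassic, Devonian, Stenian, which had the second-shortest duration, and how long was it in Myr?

Silurian, 24.6 million years

Start − end for each: Quaternary 2.58 − 0 = 2.58; Silurian 443.8 − 419.2 = 24.6; Triassic 251.902 − 201.4 = 50.502; Devonian 419.2 − 358.9 = 60.3; Stenian 1200 − 1000 = 200.
Ranking these from shortest: Quaternary < Silurian < Triassic < Devonian < Stenian.
Position 2 in that ranking is Silurian, which lasted 24.6 Myr.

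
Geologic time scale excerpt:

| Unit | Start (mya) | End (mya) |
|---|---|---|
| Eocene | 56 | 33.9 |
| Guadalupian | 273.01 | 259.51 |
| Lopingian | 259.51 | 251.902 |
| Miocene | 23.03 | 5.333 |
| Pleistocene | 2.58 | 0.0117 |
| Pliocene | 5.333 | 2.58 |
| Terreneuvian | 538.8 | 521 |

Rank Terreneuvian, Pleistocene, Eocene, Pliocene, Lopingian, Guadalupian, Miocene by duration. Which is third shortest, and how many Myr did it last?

Durations: Terreneuvian 17.8; Pleistocene 2.5683; Eocene 22.1; Pliocene 2.753; Lopingian 7.608; Guadalupian 13.5; Miocene 17.697 Myr.
Sorted shortest-first: Pleistocene (2.5683), Pliocene (2.753), Lopingian (7.608), Guadalupian (13.5), Miocene (17.697), Terreneuvian (17.8), Eocene (22.1).
The third shortest is Lopingian at 7.608 Myr.

Lopingian, 7.608 million years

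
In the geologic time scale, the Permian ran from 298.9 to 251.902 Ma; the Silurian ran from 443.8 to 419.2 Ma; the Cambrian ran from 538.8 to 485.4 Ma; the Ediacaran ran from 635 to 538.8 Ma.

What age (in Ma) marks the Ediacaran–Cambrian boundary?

538.8 Ma

The Ediacaran ends and the Cambrian begins at 538.8 Ma.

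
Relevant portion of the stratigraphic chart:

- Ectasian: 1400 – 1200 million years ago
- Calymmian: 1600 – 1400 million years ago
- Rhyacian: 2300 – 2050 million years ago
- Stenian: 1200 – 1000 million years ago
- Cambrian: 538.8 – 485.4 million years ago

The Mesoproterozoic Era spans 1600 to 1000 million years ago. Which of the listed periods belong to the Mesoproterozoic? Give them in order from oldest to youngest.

Periods with both bounds inside 1600–1000 Ma: Calymmian (1600–1400), Ectasian (1400–1200), Stenian (1200–1000).

Calymmian, Ectasian, Stenian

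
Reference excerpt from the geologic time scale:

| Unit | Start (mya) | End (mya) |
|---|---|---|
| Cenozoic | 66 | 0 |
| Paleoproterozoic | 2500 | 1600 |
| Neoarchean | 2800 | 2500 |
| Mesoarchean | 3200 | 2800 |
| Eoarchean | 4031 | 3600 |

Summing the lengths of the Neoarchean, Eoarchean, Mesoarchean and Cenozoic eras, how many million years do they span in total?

Duration is start − end for each: (2800 − 2500) + (4031 − 3600) + (3200 − 2800) + (66 − 0).
That is 300 + 431 + 400 + 66, which totals 1197 million years.

1197 million years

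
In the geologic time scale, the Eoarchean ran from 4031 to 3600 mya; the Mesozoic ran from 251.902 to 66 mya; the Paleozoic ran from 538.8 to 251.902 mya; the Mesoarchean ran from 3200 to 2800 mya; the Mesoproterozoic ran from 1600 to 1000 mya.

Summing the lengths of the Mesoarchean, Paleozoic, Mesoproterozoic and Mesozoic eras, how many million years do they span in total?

1472.8 million years

Duration is start − end for each: (3200 − 2800) + (538.8 − 251.902) + (1600 − 1000) + (251.902 − 66).
That is 400 + 286.898 + 600 + 185.902, which totals 1472.8 million years.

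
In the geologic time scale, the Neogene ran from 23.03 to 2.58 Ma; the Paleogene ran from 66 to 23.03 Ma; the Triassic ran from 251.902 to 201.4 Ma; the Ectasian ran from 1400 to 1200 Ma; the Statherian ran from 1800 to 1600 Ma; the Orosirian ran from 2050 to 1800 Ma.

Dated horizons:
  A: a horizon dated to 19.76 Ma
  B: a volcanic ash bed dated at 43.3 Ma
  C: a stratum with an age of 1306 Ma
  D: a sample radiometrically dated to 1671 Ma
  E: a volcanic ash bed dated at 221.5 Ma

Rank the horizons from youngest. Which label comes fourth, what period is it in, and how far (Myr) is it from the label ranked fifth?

C, in the Ectasian; 365 million years to D

Sorted youngest-first by Ma: A (19.76), B (43.3), E (221.5), C (1306), D (1671).
The fourth youngest is C at 1306 Ma, which lies in 1400–1200 Ma: the Ectasian.
The fifth youngest is D at 1671 Ma; separation = |1306 − 1671| = 365 Myr.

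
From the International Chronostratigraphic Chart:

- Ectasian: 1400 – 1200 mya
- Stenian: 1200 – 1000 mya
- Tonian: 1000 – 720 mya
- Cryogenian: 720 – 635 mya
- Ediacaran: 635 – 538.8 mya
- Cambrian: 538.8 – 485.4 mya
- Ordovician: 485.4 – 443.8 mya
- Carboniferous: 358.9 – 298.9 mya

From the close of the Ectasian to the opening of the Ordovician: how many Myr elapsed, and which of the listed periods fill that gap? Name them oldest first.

714.6 million years; Stenian, Tonian, Cryogenian, Ediacaran, Cambrian

End of Ectasian = 1200 Ma; start of Ordovician = 485.4 Ma.
Gap = 1200 − 485.4 = 714.6 Myr.
Periods wholly inside 1200–485.4 Ma: Stenian (1200–1000), Tonian (1000–720), Cryogenian (720–635), Ediacaran (635–538.8), Cambrian (538.8–485.4).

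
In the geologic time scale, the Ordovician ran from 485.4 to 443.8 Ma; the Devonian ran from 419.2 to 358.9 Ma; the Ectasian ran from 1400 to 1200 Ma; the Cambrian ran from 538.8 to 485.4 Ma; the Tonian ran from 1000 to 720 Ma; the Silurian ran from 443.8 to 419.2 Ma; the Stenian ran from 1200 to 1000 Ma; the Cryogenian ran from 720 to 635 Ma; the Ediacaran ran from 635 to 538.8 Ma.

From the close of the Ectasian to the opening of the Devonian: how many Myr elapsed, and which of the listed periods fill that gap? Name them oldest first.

780.8 million years; Stenian, Tonian, Cryogenian, Ediacaran, Cambrian, Ordovician, Silurian

End of Ectasian = 1200 Ma; start of Devonian = 419.2 Ma.
Gap = 1200 − 419.2 = 780.8 Myr.
Periods wholly inside 1200–419.2 Ma: Stenian (1200–1000), Tonian (1000–720), Cryogenian (720–635), Ediacaran (635–538.8), Cambrian (538.8–485.4), Ordovician (485.4–443.8), Silurian (443.8–419.2).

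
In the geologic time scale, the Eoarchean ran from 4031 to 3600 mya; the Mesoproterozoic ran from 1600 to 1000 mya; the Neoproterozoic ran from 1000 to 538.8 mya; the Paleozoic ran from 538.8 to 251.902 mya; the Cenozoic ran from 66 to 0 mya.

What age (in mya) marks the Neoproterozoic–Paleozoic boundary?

538.8 mya

The Neoproterozoic ends and the Paleozoic begins at 538.8 mya.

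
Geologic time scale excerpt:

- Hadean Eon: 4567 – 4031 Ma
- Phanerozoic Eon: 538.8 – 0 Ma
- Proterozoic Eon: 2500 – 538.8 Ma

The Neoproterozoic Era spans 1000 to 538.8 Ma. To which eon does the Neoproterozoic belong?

Proterozoic

The Neoproterozoic (1000–538.8 Ma) lies entirely within 2500–538.8 Ma, the Proterozoic Eon.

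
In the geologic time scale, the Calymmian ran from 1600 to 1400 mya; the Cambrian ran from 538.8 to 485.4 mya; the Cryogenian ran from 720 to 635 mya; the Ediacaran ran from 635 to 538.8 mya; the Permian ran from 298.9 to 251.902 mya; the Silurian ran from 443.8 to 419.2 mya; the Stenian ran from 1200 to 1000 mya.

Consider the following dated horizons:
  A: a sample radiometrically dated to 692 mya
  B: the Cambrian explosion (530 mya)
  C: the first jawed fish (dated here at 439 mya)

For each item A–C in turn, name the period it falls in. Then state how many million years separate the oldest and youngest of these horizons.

A — Cryogenian; B — Cambrian; C — Silurian; span 253 million years

Match each age against the start–end ranges in the excerpt: A = 692 Ma → Cryogenian (720–635); B = 530 Ma → Cambrian (538.8–485.4); C = 439 Ma → Silurian (443.8–419.2).
The largest age is 692 Ma and the smallest is 439 Ma; their difference is 253 Myr.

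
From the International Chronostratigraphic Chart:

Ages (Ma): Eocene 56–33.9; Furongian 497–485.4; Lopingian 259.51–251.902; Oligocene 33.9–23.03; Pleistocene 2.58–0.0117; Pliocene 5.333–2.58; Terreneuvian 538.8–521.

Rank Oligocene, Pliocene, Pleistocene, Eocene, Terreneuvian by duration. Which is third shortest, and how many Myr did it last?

Start − end for each: Oligocene 33.9 − 23.03 = 10.87; Pliocene 5.333 − 2.58 = 2.753; Pleistocene 2.58 − 0.0117 = 2.5683; Eocene 56 − 33.9 = 22.1; Terreneuvian 538.8 − 521 = 17.8.
Ranking these from shortest: Pleistocene < Pliocene < Oligocene < Terreneuvian < Eocene.
Position 3 in that ranking is Oligocene, which lasted 10.87 Myr.

Oligocene, 10.87 million years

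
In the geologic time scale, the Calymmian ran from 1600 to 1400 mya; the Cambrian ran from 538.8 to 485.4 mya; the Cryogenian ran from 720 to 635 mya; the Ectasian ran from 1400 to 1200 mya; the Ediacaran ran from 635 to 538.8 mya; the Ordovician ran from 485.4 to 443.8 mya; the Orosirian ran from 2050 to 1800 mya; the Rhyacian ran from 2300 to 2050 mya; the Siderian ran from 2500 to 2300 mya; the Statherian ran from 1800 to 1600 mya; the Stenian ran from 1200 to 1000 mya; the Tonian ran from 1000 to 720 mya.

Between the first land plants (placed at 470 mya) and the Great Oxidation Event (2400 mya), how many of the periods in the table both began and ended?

10

The older date is 2400 Ma and the younger is 470 Ma.
Periods with start < 2400 and end > 470 Ma: Rhyacian (2300–2050), Orosirian (2050–1800), Statherian (1800–1600), Calymmian (1600–1400), Ectasian (1400–1200), Stenian (1200–1000), Tonian (1000–720), Cryogenian (720–635), Ediacaran (635–538.8), Cambrian (538.8–485.4).
That is 10 complete periods.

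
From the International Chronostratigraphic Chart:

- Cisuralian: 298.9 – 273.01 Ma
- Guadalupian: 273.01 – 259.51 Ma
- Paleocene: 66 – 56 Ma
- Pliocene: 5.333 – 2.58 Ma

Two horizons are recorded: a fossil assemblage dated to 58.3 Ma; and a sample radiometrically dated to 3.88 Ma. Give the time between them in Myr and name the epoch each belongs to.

54.42 million years apart; the first in the Paleocene, the second in the Pliocene

Elapsed time: 58.3 − 3.88 = 54.42 Myr.
58.3 Ma lies within 66–56 Ma: Paleocene.
3.88 Ma lies within 5.333–2.58 Ma: Pliocene.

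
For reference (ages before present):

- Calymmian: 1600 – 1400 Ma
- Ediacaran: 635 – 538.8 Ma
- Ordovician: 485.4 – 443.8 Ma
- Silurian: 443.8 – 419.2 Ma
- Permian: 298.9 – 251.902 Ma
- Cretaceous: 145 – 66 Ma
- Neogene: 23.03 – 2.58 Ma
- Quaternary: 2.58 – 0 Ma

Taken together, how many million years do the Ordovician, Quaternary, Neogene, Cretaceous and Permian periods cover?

190.628 million years

Duration is start − end for each: (485.4 − 443.8) + (2.58 − 0) + (23.03 − 2.58) + (145 − 66) + (298.9 − 251.902).
That is 41.6 + 2.58 + 20.45 + 79 + 46.998, which totals 190.628 million years.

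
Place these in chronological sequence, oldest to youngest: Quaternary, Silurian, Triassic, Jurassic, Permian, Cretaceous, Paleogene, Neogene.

Silurian, Permian, Triassic, Jurassic, Cretaceous, Paleogene, Neogene, Quaternary

Era membership (oldest first within each) — Paleozoic: Silurian, Permian; Mesozoic: Triassic, Jurassic, Cretaceous; Cenozoic: Paleogene, Neogene, Quaternary. Paleozoic precedes Mesozoic, which precedes Cenozoic. Concatenating the groups in that era order gives oldest to youngest directly.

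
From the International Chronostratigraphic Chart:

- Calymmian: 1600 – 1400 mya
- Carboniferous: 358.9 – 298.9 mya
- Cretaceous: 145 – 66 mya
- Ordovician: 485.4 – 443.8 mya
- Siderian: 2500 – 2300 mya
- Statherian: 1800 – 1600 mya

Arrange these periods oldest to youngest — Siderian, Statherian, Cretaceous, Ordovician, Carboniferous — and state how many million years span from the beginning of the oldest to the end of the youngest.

Siderian → Statherian → Ordovician → Carboniferous → Cretaceous; total span 2434 Myr

From the excerpt: Siderian 2500–2300; Statherian 1800–1600; Cretaceous 145–66; Ordovician 485.4–443.8; Carboniferous 358.9–298.9 (Ma).
Larger Ma is earlier, so the oldest is Siderian and the youngest is Cretaceous; oldest to youngest: Siderian, Statherian, Ordovician, Carboniferous, Cretaceous.
Oldest start 2500 minus youngest end 66 gives 2434 Myr overall.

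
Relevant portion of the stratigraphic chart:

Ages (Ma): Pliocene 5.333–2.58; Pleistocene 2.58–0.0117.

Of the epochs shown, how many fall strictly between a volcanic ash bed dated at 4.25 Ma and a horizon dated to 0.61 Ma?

0

The older date is 4.25 Ma and the younger is 0.61 Ma.
No epoch both begins after 4.25 Ma and ends before 0.61 Ma, so the count is 0.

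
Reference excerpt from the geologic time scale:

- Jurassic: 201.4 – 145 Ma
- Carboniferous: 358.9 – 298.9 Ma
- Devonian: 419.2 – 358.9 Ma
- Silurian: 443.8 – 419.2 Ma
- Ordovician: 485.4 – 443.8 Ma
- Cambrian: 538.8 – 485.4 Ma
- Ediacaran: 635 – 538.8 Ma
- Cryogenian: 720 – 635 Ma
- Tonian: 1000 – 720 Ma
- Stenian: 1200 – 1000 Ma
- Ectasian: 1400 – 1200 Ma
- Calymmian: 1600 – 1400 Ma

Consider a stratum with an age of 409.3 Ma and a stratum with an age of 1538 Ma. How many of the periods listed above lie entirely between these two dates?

1538 Ma sits inside the Calymmian (1600–1400) and 409.3 Ma inside the Devonian (419.2–358.9); neither of those is wholly between the two dates.
The listed periods lying completely between them are Ectasian, Stenian, Tonian, Cryogenian, Ediacaran, Cambrian, Ordovician, Silurian — 8 in all.

8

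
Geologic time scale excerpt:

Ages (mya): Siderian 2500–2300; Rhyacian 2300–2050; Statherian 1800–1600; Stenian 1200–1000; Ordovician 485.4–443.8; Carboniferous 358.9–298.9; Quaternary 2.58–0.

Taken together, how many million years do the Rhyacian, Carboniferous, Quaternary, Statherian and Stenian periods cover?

712.58 million years

Duration is start − end for each: (2300 − 2050) + (358.9 − 298.9) + (2.58 − 0) + (1800 − 1600) + (1200 − 1000).
That is 250 + 60 + 2.58 + 200 + 200, which totals 712.58 million years.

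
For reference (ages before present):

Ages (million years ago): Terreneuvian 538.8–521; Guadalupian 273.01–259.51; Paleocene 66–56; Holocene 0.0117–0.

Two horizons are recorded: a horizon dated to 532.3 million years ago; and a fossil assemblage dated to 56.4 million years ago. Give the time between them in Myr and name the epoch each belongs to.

475.9 million years apart; the first in the Terreneuvian, the second in the Paleocene

Elapsed time: 532.3 − 56.4 = 475.9 Myr.
532.3 Ma lies within 538.8–521 Ma: Terreneuvian.
56.4 Ma lies within 66–56 Ma: Paleocene.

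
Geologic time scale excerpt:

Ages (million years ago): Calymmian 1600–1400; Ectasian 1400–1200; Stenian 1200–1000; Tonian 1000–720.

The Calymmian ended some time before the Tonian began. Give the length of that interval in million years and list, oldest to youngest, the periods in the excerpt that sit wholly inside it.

400 million years; Ectasian, Stenian

End of Calymmian = 1400 Ma; start of Tonian = 1000 Ma.
Gap = 1400 − 1000 = 400 Myr.
Periods wholly inside 1400–1000 Ma: Ectasian (1400–1200), Stenian (1200–1000).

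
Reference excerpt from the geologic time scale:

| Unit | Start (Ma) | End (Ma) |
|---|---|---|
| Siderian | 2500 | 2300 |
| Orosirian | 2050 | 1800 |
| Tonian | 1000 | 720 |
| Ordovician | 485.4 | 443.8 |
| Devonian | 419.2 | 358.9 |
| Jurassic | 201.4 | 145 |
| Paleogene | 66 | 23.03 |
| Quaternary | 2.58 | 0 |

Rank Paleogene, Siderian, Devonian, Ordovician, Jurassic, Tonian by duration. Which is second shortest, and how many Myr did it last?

Durations: Paleogene 42.97; Siderian 200; Devonian 60.3; Ordovician 41.6; Jurassic 56.4; Tonian 280 Myr.
Sorted shortest-first: Ordovician (41.6), Paleogene (42.97), Jurassic (56.4), Devonian (60.3), Siderian (200), Tonian (280).
The second shortest is Paleogene at 42.97 Myr.

Paleogene, 42.97 million years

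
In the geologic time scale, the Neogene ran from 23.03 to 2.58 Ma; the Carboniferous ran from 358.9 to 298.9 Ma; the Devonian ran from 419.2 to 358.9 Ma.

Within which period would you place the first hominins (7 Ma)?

Neogene

7 Ma lies between 23.03 and 2.58 Ma, so it falls in the Neogene.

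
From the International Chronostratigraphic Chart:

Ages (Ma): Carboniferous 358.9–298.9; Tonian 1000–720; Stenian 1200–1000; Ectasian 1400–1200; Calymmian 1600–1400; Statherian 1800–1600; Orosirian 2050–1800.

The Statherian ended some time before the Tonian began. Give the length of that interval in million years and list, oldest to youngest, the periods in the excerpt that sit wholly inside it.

End of Statherian = 1600 Ma; start of Tonian = 1000 Ma.
Gap = 1600 − 1000 = 600 Myr.
Periods wholly inside 1600–1000 Ma: Calymmian (1600–1400), Ectasian (1400–1200), Stenian (1200–1000).

600 million years; Calymmian, Ectasian, Stenian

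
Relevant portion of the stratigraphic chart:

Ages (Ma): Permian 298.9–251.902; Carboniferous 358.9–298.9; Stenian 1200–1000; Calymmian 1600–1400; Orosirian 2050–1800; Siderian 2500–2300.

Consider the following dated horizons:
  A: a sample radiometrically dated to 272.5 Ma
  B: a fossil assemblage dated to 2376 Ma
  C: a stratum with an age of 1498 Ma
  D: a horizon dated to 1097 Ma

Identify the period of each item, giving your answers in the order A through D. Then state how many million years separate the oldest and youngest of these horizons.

Match each age against the start–end ranges in the excerpt: A = 272.5 Ma → Permian (298.9–251.902); B = 2376 Ma → Siderian (2500–2300); C = 1498 Ma → Calymmian (1600–1400); D = 1097 Ma → Stenian (1200–1000).
The largest age is 2376 Ma and the smallest is 272.5 Ma; their difference is 2103.5 Myr.

A — Permian; B — Siderian; C — Calymmian; D — Stenian; span 2103.5 million years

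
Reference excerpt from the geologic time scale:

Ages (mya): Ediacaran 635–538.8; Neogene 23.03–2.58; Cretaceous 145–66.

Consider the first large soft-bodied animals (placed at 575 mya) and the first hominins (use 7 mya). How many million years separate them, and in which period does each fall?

Elapsed time: 575 − 7 = 568 Myr.
575 Ma lies within 635–538.8 Ma: Ediacaran.
7 Ma lies within 23.03–2.58 Ma: Neogene.

568 million years apart; the first in the Ediacaran, the second in the Neogene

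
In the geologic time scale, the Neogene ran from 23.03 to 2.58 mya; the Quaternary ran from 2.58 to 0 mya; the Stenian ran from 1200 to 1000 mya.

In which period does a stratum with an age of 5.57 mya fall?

Neogene

5.57 Ma lies between 23.03 and 2.58 Ma, so it falls in the Neogene.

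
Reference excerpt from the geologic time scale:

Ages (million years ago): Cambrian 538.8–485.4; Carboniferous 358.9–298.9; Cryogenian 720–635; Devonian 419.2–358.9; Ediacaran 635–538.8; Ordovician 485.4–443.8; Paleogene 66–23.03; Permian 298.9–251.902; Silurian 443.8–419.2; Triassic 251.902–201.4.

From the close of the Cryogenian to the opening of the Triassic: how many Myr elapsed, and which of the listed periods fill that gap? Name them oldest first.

The Cryogenian closes at 635 Ma and the Triassic opens at 251.902 Ma, so the interval is 635 − 251.902 = 383.098 Myr.
A period fits inside if it starts at or after 635 Ma and ends at or before 251.902 Ma; oldest first that gives Ediacaran, Cambrian, Ordovician, Silurian, Devonian, Carboniferous, Permian.

383.098 million years; Ediacaran, Cambrian, Ordovician, Silurian, Devonian, Carboniferous, Permian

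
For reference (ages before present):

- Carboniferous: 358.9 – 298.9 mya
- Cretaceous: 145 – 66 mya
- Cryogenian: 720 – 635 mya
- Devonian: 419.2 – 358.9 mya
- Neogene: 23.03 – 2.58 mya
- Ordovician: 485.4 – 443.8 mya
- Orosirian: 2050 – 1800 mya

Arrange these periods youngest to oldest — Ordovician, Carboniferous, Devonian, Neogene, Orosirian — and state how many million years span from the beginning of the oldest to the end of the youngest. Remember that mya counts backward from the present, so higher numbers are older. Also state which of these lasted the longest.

Start ages (Ma): Orosirian 2050, Ordovician 485.4, Devonian 419.2, Carboniferous 358.9, Neogene 23.03.
Ordered youngest to oldest: Neogene, Carboniferous, Devonian, Ordovician, Orosirian.
Span = 2050 − 2.58 = 2047.42 Myr.
Durations: Neogene 20.45, Ordovician 41.6, Devonian 60.3, Carboniferous 60, Orosirian 250 → longest is Orosirian (250 Myr).

Neogene, Carboniferous, Devonian, Ordovician, Orosirian; total span 2047.42 Myr; longest is Orosirian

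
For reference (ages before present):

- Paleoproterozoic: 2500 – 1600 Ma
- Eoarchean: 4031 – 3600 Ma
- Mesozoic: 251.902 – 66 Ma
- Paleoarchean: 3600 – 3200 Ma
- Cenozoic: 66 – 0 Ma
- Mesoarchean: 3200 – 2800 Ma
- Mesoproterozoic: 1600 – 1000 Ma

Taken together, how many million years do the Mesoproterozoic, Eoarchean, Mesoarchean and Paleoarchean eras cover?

1831 million years

Each duration: Mesoproterozoic = 600; Eoarchean = 431; Mesoarchean = 400; Paleoarchean = 400.
Sum: 600 + 431 + 400 + 400 = 1831 Myr.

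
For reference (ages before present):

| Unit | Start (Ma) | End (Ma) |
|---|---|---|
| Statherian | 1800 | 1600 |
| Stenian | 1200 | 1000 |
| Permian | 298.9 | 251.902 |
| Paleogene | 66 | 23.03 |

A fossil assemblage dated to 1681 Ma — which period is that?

Statherian

1681 Ma lies between 1800 and 1600 Ma, so it falls in the Statherian.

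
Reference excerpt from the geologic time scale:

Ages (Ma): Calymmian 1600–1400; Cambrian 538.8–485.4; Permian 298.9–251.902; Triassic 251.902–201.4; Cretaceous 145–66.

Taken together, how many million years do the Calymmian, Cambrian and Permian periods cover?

Duration is start − end for each: (1600 − 1400) + (538.8 − 485.4) + (298.9 − 251.902).
That is 200 + 53.4 + 46.998, which totals 300.398 million years.

300.398 million years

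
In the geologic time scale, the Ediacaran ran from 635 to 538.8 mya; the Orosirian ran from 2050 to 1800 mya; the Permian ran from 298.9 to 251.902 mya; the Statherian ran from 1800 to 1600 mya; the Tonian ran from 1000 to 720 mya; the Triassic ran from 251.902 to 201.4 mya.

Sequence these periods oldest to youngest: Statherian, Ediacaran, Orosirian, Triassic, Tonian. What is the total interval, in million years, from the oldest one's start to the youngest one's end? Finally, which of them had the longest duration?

Orosirian → Statherian → Tonian → Ediacaran → Triassic; total span 1848.6 Myr; longest is Tonian

Start ages (Ma): Orosirian 2050, Statherian 1800, Tonian 1000, Ediacaran 635, Triassic 251.902.
Ordered oldest to youngest: Orosirian, Statherian, Tonian, Ediacaran, Triassic.
Span = 2050 − 201.4 = 1848.6 Myr.
Durations: Ediacaran 96.2, Tonian 280, Triassic 50.502, Orosirian 250, Statherian 200 → longest is Tonian (280 Myr).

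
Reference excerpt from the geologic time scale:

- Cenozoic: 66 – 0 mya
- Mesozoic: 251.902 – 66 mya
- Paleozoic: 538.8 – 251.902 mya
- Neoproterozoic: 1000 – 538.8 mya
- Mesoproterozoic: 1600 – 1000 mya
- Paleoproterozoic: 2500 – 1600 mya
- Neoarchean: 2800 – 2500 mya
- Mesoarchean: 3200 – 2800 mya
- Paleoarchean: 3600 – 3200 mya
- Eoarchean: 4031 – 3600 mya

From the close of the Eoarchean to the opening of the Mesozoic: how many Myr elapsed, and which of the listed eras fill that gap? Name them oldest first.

The Eoarchean closes at 3600 Ma and the Mesozoic opens at 251.902 Ma, so the interval is 3600 − 251.902 = 3348.098 Myr.
An era fits inside if it starts at or after 3600 Ma and ends at or before 251.902 Ma; oldest first that gives Paleoarchean, Mesoarchean, Neoarchean, Paleoproterozoic, Mesoproterozoic, Neoproterozoic, Paleozoic.

3348.098 million years; Paleoarchean, Mesoarchean, Neoarchean, Paleoproterozoic, Mesoproterozoic, Neoproterozoic, Paleozoic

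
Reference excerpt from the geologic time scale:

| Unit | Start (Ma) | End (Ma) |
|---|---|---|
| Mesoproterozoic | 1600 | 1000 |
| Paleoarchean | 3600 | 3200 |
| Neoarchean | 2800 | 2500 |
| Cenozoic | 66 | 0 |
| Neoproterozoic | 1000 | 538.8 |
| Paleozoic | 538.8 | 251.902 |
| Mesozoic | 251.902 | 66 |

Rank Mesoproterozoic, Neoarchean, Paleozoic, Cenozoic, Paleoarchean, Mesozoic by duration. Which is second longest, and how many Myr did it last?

Durations: Mesoproterozoic 600; Neoarchean 300; Paleozoic 286.898; Cenozoic 66; Paleoarchean 400; Mesozoic 185.902 Myr.
Sorted longest-first: Mesoproterozoic (600), Paleoarchean (400), Neoarchean (300), Paleozoic (286.898), Mesozoic (185.902), Cenozoic (66).
The second longest is Paleoarchean at 400 Myr.

Paleoarchean, 400 million years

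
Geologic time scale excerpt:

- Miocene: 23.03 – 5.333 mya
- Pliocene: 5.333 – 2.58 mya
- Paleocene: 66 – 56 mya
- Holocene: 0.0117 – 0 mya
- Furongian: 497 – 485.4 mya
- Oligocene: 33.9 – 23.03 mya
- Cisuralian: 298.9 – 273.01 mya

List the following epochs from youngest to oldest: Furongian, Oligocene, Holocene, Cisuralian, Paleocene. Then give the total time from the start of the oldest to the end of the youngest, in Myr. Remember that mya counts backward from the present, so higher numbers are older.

Holocene, Oligocene, Paleocene, Cisuralian, Furongian; total span 497 Myr

Start ages (Ma): Furongian 497, Cisuralian 298.9, Paleocene 66, Oligocene 33.9, Holocene 0.0117.
Ordered youngest to oldest: Holocene, Oligocene, Paleocene, Cisuralian, Furongian.
Span = 497 − 0 = 497 Myr.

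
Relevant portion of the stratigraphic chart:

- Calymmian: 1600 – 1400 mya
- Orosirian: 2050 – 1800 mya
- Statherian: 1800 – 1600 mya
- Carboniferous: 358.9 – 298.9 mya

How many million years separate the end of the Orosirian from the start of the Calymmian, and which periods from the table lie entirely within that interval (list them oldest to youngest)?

200 million years; Statherian

The Orosirian closes at 1800 Ma and the Calymmian opens at 1600 Ma, so the interval is 1800 − 1600 = 200 Myr.
A period fits inside if it starts at or after 1800 Ma and ends at or before 1600 Ma; oldest first that gives Statherian.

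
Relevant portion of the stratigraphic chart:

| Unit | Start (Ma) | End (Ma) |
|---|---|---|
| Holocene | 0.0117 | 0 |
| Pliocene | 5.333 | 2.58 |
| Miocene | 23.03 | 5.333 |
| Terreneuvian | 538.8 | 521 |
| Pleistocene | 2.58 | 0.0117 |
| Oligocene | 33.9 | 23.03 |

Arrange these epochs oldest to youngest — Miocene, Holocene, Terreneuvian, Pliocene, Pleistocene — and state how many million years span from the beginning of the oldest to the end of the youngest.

Start ages (Ma): Terreneuvian 538.8, Miocene 23.03, Pliocene 5.333, Pleistocene 2.58, Holocene 0.0117.
Ordered oldest to youngest: Terreneuvian, Miocene, Pliocene, Pleistocene, Holocene.
Span = 538.8 − 0 = 538.8 Myr.

Terreneuvian → Miocene → Pliocene → Pleistocene → Holocene; total span 538.8 Myr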